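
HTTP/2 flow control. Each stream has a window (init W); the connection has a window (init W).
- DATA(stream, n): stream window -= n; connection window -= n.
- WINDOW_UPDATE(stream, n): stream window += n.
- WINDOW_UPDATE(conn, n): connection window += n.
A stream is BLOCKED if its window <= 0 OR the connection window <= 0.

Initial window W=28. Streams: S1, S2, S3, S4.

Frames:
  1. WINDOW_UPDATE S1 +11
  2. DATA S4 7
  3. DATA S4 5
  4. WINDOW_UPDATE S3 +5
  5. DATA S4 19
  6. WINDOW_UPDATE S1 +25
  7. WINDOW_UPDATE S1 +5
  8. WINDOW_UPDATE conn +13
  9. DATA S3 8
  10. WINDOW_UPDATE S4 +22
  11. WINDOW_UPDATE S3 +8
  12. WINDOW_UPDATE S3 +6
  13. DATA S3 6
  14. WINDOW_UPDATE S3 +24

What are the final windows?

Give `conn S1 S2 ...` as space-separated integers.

Op 1: conn=28 S1=39 S2=28 S3=28 S4=28 blocked=[]
Op 2: conn=21 S1=39 S2=28 S3=28 S4=21 blocked=[]
Op 3: conn=16 S1=39 S2=28 S3=28 S4=16 blocked=[]
Op 4: conn=16 S1=39 S2=28 S3=33 S4=16 blocked=[]
Op 5: conn=-3 S1=39 S2=28 S3=33 S4=-3 blocked=[1, 2, 3, 4]
Op 6: conn=-3 S1=64 S2=28 S3=33 S4=-3 blocked=[1, 2, 3, 4]
Op 7: conn=-3 S1=69 S2=28 S3=33 S4=-3 blocked=[1, 2, 3, 4]
Op 8: conn=10 S1=69 S2=28 S3=33 S4=-3 blocked=[4]
Op 9: conn=2 S1=69 S2=28 S3=25 S4=-3 blocked=[4]
Op 10: conn=2 S1=69 S2=28 S3=25 S4=19 blocked=[]
Op 11: conn=2 S1=69 S2=28 S3=33 S4=19 blocked=[]
Op 12: conn=2 S1=69 S2=28 S3=39 S4=19 blocked=[]
Op 13: conn=-4 S1=69 S2=28 S3=33 S4=19 blocked=[1, 2, 3, 4]
Op 14: conn=-4 S1=69 S2=28 S3=57 S4=19 blocked=[1, 2, 3, 4]

Answer: -4 69 28 57 19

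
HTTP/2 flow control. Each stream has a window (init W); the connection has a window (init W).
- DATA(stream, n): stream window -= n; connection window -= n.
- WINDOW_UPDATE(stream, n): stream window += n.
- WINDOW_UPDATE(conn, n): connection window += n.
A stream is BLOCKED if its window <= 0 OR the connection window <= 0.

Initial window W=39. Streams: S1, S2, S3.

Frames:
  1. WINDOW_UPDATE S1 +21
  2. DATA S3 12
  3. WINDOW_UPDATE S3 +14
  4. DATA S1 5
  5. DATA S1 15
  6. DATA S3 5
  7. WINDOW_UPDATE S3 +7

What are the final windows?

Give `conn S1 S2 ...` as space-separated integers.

Op 1: conn=39 S1=60 S2=39 S3=39 blocked=[]
Op 2: conn=27 S1=60 S2=39 S3=27 blocked=[]
Op 3: conn=27 S1=60 S2=39 S3=41 blocked=[]
Op 4: conn=22 S1=55 S2=39 S3=41 blocked=[]
Op 5: conn=7 S1=40 S2=39 S3=41 blocked=[]
Op 6: conn=2 S1=40 S2=39 S3=36 blocked=[]
Op 7: conn=2 S1=40 S2=39 S3=43 blocked=[]

Answer: 2 40 39 43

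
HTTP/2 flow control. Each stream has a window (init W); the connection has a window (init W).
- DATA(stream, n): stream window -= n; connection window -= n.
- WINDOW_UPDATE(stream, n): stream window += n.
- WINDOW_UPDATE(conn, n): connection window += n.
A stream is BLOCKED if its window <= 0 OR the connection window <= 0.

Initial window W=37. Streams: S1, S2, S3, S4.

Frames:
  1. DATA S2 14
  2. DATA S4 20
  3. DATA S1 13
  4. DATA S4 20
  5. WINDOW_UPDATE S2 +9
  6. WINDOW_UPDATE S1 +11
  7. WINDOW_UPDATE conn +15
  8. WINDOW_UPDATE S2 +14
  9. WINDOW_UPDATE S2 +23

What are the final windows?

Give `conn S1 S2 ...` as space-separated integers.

Answer: -15 35 69 37 -3

Derivation:
Op 1: conn=23 S1=37 S2=23 S3=37 S4=37 blocked=[]
Op 2: conn=3 S1=37 S2=23 S3=37 S4=17 blocked=[]
Op 3: conn=-10 S1=24 S2=23 S3=37 S4=17 blocked=[1, 2, 3, 4]
Op 4: conn=-30 S1=24 S2=23 S3=37 S4=-3 blocked=[1, 2, 3, 4]
Op 5: conn=-30 S1=24 S2=32 S3=37 S4=-3 blocked=[1, 2, 3, 4]
Op 6: conn=-30 S1=35 S2=32 S3=37 S4=-3 blocked=[1, 2, 3, 4]
Op 7: conn=-15 S1=35 S2=32 S3=37 S4=-3 blocked=[1, 2, 3, 4]
Op 8: conn=-15 S1=35 S2=46 S3=37 S4=-3 blocked=[1, 2, 3, 4]
Op 9: conn=-15 S1=35 S2=69 S3=37 S4=-3 blocked=[1, 2, 3, 4]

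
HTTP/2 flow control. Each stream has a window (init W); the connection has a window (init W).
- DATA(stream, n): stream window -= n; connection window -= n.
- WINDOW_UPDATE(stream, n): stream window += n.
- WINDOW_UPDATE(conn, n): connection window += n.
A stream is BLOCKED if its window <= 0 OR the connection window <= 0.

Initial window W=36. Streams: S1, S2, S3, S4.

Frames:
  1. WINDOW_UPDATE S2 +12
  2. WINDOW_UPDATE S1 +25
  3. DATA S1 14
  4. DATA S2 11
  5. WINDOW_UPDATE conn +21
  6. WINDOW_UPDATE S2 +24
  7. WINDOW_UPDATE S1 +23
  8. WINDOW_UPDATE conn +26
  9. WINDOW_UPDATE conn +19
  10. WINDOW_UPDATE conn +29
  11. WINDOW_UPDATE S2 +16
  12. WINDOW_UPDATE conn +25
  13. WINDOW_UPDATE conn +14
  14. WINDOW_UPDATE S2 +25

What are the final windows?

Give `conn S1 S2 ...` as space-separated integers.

Op 1: conn=36 S1=36 S2=48 S3=36 S4=36 blocked=[]
Op 2: conn=36 S1=61 S2=48 S3=36 S4=36 blocked=[]
Op 3: conn=22 S1=47 S2=48 S3=36 S4=36 blocked=[]
Op 4: conn=11 S1=47 S2=37 S3=36 S4=36 blocked=[]
Op 5: conn=32 S1=47 S2=37 S3=36 S4=36 blocked=[]
Op 6: conn=32 S1=47 S2=61 S3=36 S4=36 blocked=[]
Op 7: conn=32 S1=70 S2=61 S3=36 S4=36 blocked=[]
Op 8: conn=58 S1=70 S2=61 S3=36 S4=36 blocked=[]
Op 9: conn=77 S1=70 S2=61 S3=36 S4=36 blocked=[]
Op 10: conn=106 S1=70 S2=61 S3=36 S4=36 blocked=[]
Op 11: conn=106 S1=70 S2=77 S3=36 S4=36 blocked=[]
Op 12: conn=131 S1=70 S2=77 S3=36 S4=36 blocked=[]
Op 13: conn=145 S1=70 S2=77 S3=36 S4=36 blocked=[]
Op 14: conn=145 S1=70 S2=102 S3=36 S4=36 blocked=[]

Answer: 145 70 102 36 36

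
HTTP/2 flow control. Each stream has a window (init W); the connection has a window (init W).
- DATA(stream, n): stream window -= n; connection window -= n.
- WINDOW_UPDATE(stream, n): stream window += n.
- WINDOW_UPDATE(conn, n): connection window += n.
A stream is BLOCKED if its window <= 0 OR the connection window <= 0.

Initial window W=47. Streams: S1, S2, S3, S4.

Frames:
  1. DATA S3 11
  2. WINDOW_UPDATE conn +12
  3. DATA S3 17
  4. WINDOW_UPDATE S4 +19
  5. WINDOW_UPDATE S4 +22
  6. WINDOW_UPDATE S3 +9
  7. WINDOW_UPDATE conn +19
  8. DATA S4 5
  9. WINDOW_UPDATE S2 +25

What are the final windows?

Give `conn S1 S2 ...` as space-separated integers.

Op 1: conn=36 S1=47 S2=47 S3=36 S4=47 blocked=[]
Op 2: conn=48 S1=47 S2=47 S3=36 S4=47 blocked=[]
Op 3: conn=31 S1=47 S2=47 S3=19 S4=47 blocked=[]
Op 4: conn=31 S1=47 S2=47 S3=19 S4=66 blocked=[]
Op 5: conn=31 S1=47 S2=47 S3=19 S4=88 blocked=[]
Op 6: conn=31 S1=47 S2=47 S3=28 S4=88 blocked=[]
Op 7: conn=50 S1=47 S2=47 S3=28 S4=88 blocked=[]
Op 8: conn=45 S1=47 S2=47 S3=28 S4=83 blocked=[]
Op 9: conn=45 S1=47 S2=72 S3=28 S4=83 blocked=[]

Answer: 45 47 72 28 83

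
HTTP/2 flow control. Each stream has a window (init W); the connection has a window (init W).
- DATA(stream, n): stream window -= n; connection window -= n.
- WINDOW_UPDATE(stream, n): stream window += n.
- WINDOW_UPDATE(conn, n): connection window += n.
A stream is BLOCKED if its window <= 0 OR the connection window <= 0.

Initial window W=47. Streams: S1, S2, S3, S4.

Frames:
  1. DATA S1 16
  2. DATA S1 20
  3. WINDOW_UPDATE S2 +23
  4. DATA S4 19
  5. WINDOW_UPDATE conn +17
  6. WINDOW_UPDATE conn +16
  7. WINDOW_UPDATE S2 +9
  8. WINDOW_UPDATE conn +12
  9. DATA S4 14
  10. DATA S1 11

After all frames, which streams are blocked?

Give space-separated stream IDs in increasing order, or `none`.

Answer: S1

Derivation:
Op 1: conn=31 S1=31 S2=47 S3=47 S4=47 blocked=[]
Op 2: conn=11 S1=11 S2=47 S3=47 S4=47 blocked=[]
Op 3: conn=11 S1=11 S2=70 S3=47 S4=47 blocked=[]
Op 4: conn=-8 S1=11 S2=70 S3=47 S4=28 blocked=[1, 2, 3, 4]
Op 5: conn=9 S1=11 S2=70 S3=47 S4=28 blocked=[]
Op 6: conn=25 S1=11 S2=70 S3=47 S4=28 blocked=[]
Op 7: conn=25 S1=11 S2=79 S3=47 S4=28 blocked=[]
Op 8: conn=37 S1=11 S2=79 S3=47 S4=28 blocked=[]
Op 9: conn=23 S1=11 S2=79 S3=47 S4=14 blocked=[]
Op 10: conn=12 S1=0 S2=79 S3=47 S4=14 blocked=[1]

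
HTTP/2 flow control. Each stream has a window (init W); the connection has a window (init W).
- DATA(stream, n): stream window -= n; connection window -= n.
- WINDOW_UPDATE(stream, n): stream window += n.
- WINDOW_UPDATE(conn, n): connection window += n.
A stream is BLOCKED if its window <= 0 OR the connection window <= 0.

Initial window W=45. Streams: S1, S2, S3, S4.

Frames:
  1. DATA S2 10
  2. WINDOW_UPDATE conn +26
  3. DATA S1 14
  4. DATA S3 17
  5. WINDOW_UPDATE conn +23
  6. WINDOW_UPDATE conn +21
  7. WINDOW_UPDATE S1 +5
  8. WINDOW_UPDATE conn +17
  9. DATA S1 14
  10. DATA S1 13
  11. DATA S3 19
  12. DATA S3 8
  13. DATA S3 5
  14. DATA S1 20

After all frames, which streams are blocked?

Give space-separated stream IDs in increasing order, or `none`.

Answer: S1 S3

Derivation:
Op 1: conn=35 S1=45 S2=35 S3=45 S4=45 blocked=[]
Op 2: conn=61 S1=45 S2=35 S3=45 S4=45 blocked=[]
Op 3: conn=47 S1=31 S2=35 S3=45 S4=45 blocked=[]
Op 4: conn=30 S1=31 S2=35 S3=28 S4=45 blocked=[]
Op 5: conn=53 S1=31 S2=35 S3=28 S4=45 blocked=[]
Op 6: conn=74 S1=31 S2=35 S3=28 S4=45 blocked=[]
Op 7: conn=74 S1=36 S2=35 S3=28 S4=45 blocked=[]
Op 8: conn=91 S1=36 S2=35 S3=28 S4=45 blocked=[]
Op 9: conn=77 S1=22 S2=35 S3=28 S4=45 blocked=[]
Op 10: conn=64 S1=9 S2=35 S3=28 S4=45 blocked=[]
Op 11: conn=45 S1=9 S2=35 S3=9 S4=45 blocked=[]
Op 12: conn=37 S1=9 S2=35 S3=1 S4=45 blocked=[]
Op 13: conn=32 S1=9 S2=35 S3=-4 S4=45 blocked=[3]
Op 14: conn=12 S1=-11 S2=35 S3=-4 S4=45 blocked=[1, 3]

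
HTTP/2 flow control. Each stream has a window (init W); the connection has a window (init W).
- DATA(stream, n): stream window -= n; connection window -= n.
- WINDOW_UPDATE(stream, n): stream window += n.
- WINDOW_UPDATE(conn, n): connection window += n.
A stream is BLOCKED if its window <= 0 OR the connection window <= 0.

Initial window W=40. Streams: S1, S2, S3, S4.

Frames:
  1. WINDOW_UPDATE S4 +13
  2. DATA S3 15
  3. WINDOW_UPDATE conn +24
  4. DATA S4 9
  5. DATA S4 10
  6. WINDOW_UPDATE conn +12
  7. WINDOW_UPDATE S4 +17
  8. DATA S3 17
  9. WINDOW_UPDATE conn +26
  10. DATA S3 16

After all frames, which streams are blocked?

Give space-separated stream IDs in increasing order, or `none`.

Op 1: conn=40 S1=40 S2=40 S3=40 S4=53 blocked=[]
Op 2: conn=25 S1=40 S2=40 S3=25 S4=53 blocked=[]
Op 3: conn=49 S1=40 S2=40 S3=25 S4=53 blocked=[]
Op 4: conn=40 S1=40 S2=40 S3=25 S4=44 blocked=[]
Op 5: conn=30 S1=40 S2=40 S3=25 S4=34 blocked=[]
Op 6: conn=42 S1=40 S2=40 S3=25 S4=34 blocked=[]
Op 7: conn=42 S1=40 S2=40 S3=25 S4=51 blocked=[]
Op 8: conn=25 S1=40 S2=40 S3=8 S4=51 blocked=[]
Op 9: conn=51 S1=40 S2=40 S3=8 S4=51 blocked=[]
Op 10: conn=35 S1=40 S2=40 S3=-8 S4=51 blocked=[3]

Answer: S3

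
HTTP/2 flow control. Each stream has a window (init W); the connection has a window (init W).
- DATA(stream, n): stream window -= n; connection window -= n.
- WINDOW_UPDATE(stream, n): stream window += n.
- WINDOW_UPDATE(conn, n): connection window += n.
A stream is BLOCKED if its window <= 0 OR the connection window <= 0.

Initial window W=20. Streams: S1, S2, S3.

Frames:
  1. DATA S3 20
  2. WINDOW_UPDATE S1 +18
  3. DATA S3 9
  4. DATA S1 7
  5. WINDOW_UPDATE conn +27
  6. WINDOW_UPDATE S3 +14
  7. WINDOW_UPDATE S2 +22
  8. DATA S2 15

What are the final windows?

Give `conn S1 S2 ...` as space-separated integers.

Op 1: conn=0 S1=20 S2=20 S3=0 blocked=[1, 2, 3]
Op 2: conn=0 S1=38 S2=20 S3=0 blocked=[1, 2, 3]
Op 3: conn=-9 S1=38 S2=20 S3=-9 blocked=[1, 2, 3]
Op 4: conn=-16 S1=31 S2=20 S3=-9 blocked=[1, 2, 3]
Op 5: conn=11 S1=31 S2=20 S3=-9 blocked=[3]
Op 6: conn=11 S1=31 S2=20 S3=5 blocked=[]
Op 7: conn=11 S1=31 S2=42 S3=5 blocked=[]
Op 8: conn=-4 S1=31 S2=27 S3=5 blocked=[1, 2, 3]

Answer: -4 31 27 5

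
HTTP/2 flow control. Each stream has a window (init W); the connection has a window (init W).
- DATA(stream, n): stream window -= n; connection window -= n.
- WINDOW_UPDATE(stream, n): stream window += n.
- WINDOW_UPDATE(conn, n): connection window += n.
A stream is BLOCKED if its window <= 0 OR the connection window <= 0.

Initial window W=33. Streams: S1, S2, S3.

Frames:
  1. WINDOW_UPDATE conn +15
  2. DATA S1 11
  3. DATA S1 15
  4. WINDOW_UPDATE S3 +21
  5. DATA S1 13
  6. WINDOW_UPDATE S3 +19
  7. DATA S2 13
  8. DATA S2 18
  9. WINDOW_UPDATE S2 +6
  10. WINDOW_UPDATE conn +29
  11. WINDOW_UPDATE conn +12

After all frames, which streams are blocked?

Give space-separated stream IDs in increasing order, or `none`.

Answer: S1

Derivation:
Op 1: conn=48 S1=33 S2=33 S3=33 blocked=[]
Op 2: conn=37 S1=22 S2=33 S3=33 blocked=[]
Op 3: conn=22 S1=7 S2=33 S3=33 blocked=[]
Op 4: conn=22 S1=7 S2=33 S3=54 blocked=[]
Op 5: conn=9 S1=-6 S2=33 S3=54 blocked=[1]
Op 6: conn=9 S1=-6 S2=33 S3=73 blocked=[1]
Op 7: conn=-4 S1=-6 S2=20 S3=73 blocked=[1, 2, 3]
Op 8: conn=-22 S1=-6 S2=2 S3=73 blocked=[1, 2, 3]
Op 9: conn=-22 S1=-6 S2=8 S3=73 blocked=[1, 2, 3]
Op 10: conn=7 S1=-6 S2=8 S3=73 blocked=[1]
Op 11: conn=19 S1=-6 S2=8 S3=73 blocked=[1]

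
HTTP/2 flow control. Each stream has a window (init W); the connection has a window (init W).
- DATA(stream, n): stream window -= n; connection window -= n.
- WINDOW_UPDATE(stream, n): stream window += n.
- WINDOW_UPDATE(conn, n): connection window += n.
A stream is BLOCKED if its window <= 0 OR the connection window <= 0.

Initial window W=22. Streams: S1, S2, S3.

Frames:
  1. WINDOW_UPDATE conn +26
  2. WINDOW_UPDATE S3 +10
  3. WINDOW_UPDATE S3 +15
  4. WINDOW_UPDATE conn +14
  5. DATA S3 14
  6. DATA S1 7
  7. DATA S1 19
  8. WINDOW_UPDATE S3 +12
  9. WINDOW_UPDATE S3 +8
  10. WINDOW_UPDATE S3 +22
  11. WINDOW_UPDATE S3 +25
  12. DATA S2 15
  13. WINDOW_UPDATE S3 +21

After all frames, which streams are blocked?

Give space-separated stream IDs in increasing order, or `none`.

Op 1: conn=48 S1=22 S2=22 S3=22 blocked=[]
Op 2: conn=48 S1=22 S2=22 S3=32 blocked=[]
Op 3: conn=48 S1=22 S2=22 S3=47 blocked=[]
Op 4: conn=62 S1=22 S2=22 S3=47 blocked=[]
Op 5: conn=48 S1=22 S2=22 S3=33 blocked=[]
Op 6: conn=41 S1=15 S2=22 S3=33 blocked=[]
Op 7: conn=22 S1=-4 S2=22 S3=33 blocked=[1]
Op 8: conn=22 S1=-4 S2=22 S3=45 blocked=[1]
Op 9: conn=22 S1=-4 S2=22 S3=53 blocked=[1]
Op 10: conn=22 S1=-4 S2=22 S3=75 blocked=[1]
Op 11: conn=22 S1=-4 S2=22 S3=100 blocked=[1]
Op 12: conn=7 S1=-4 S2=7 S3=100 blocked=[1]
Op 13: conn=7 S1=-4 S2=7 S3=121 blocked=[1]

Answer: S1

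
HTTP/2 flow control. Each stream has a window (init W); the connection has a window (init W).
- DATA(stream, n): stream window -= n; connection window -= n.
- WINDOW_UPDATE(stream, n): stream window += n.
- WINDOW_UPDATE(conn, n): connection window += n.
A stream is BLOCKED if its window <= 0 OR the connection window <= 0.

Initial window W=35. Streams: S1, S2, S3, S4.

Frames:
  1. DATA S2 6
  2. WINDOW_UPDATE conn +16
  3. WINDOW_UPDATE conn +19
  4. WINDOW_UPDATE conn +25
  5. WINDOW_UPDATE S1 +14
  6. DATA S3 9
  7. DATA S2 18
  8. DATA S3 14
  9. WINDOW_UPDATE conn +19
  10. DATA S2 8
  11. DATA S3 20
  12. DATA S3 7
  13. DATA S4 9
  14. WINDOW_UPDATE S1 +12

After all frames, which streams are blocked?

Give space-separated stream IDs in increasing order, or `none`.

Op 1: conn=29 S1=35 S2=29 S3=35 S4=35 blocked=[]
Op 2: conn=45 S1=35 S2=29 S3=35 S4=35 blocked=[]
Op 3: conn=64 S1=35 S2=29 S3=35 S4=35 blocked=[]
Op 4: conn=89 S1=35 S2=29 S3=35 S4=35 blocked=[]
Op 5: conn=89 S1=49 S2=29 S3=35 S4=35 blocked=[]
Op 6: conn=80 S1=49 S2=29 S3=26 S4=35 blocked=[]
Op 7: conn=62 S1=49 S2=11 S3=26 S4=35 blocked=[]
Op 8: conn=48 S1=49 S2=11 S3=12 S4=35 blocked=[]
Op 9: conn=67 S1=49 S2=11 S3=12 S4=35 blocked=[]
Op 10: conn=59 S1=49 S2=3 S3=12 S4=35 blocked=[]
Op 11: conn=39 S1=49 S2=3 S3=-8 S4=35 blocked=[3]
Op 12: conn=32 S1=49 S2=3 S3=-15 S4=35 blocked=[3]
Op 13: conn=23 S1=49 S2=3 S3=-15 S4=26 blocked=[3]
Op 14: conn=23 S1=61 S2=3 S3=-15 S4=26 blocked=[3]

Answer: S3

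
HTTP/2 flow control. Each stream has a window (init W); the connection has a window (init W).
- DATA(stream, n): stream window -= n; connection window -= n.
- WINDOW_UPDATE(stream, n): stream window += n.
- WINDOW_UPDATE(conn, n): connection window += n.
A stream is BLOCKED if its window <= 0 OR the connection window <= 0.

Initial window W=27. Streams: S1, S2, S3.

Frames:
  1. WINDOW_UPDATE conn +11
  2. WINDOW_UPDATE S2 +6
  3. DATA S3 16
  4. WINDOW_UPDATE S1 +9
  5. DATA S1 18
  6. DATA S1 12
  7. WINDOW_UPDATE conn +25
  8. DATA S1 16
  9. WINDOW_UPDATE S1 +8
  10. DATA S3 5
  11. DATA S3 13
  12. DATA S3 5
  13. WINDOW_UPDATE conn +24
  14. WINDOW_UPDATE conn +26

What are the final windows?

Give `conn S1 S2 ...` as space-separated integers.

Op 1: conn=38 S1=27 S2=27 S3=27 blocked=[]
Op 2: conn=38 S1=27 S2=33 S3=27 blocked=[]
Op 3: conn=22 S1=27 S2=33 S3=11 blocked=[]
Op 4: conn=22 S1=36 S2=33 S3=11 blocked=[]
Op 5: conn=4 S1=18 S2=33 S3=11 blocked=[]
Op 6: conn=-8 S1=6 S2=33 S3=11 blocked=[1, 2, 3]
Op 7: conn=17 S1=6 S2=33 S3=11 blocked=[]
Op 8: conn=1 S1=-10 S2=33 S3=11 blocked=[1]
Op 9: conn=1 S1=-2 S2=33 S3=11 blocked=[1]
Op 10: conn=-4 S1=-2 S2=33 S3=6 blocked=[1, 2, 3]
Op 11: conn=-17 S1=-2 S2=33 S3=-7 blocked=[1, 2, 3]
Op 12: conn=-22 S1=-2 S2=33 S3=-12 blocked=[1, 2, 3]
Op 13: conn=2 S1=-2 S2=33 S3=-12 blocked=[1, 3]
Op 14: conn=28 S1=-2 S2=33 S3=-12 blocked=[1, 3]

Answer: 28 -2 33 -12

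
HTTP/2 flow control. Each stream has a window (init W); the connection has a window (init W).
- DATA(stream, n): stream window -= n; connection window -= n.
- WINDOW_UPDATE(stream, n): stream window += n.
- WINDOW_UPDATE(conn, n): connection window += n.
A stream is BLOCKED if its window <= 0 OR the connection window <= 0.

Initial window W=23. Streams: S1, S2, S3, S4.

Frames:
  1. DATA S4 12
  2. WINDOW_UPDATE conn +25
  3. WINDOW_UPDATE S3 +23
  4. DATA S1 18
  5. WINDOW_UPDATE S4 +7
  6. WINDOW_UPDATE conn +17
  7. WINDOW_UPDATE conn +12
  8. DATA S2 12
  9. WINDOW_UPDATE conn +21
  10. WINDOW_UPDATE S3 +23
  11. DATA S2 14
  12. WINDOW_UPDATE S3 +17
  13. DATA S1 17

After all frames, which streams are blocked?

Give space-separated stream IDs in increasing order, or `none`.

Answer: S1 S2

Derivation:
Op 1: conn=11 S1=23 S2=23 S3=23 S4=11 blocked=[]
Op 2: conn=36 S1=23 S2=23 S3=23 S4=11 blocked=[]
Op 3: conn=36 S1=23 S2=23 S3=46 S4=11 blocked=[]
Op 4: conn=18 S1=5 S2=23 S3=46 S4=11 blocked=[]
Op 5: conn=18 S1=5 S2=23 S3=46 S4=18 blocked=[]
Op 6: conn=35 S1=5 S2=23 S3=46 S4=18 blocked=[]
Op 7: conn=47 S1=5 S2=23 S3=46 S4=18 blocked=[]
Op 8: conn=35 S1=5 S2=11 S3=46 S4=18 blocked=[]
Op 9: conn=56 S1=5 S2=11 S3=46 S4=18 blocked=[]
Op 10: conn=56 S1=5 S2=11 S3=69 S4=18 blocked=[]
Op 11: conn=42 S1=5 S2=-3 S3=69 S4=18 blocked=[2]
Op 12: conn=42 S1=5 S2=-3 S3=86 S4=18 blocked=[2]
Op 13: conn=25 S1=-12 S2=-3 S3=86 S4=18 blocked=[1, 2]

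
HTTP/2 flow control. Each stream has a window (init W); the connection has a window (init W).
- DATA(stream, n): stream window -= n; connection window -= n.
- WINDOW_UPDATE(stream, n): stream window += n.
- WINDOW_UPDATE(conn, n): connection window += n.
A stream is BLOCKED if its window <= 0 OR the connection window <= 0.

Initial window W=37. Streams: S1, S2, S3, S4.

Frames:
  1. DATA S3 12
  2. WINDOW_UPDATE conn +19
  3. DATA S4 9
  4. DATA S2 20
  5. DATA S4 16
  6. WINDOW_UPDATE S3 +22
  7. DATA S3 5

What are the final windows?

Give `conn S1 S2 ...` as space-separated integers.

Answer: -6 37 17 42 12

Derivation:
Op 1: conn=25 S1=37 S2=37 S3=25 S4=37 blocked=[]
Op 2: conn=44 S1=37 S2=37 S3=25 S4=37 blocked=[]
Op 3: conn=35 S1=37 S2=37 S3=25 S4=28 blocked=[]
Op 4: conn=15 S1=37 S2=17 S3=25 S4=28 blocked=[]
Op 5: conn=-1 S1=37 S2=17 S3=25 S4=12 blocked=[1, 2, 3, 4]
Op 6: conn=-1 S1=37 S2=17 S3=47 S4=12 blocked=[1, 2, 3, 4]
Op 7: conn=-6 S1=37 S2=17 S3=42 S4=12 blocked=[1, 2, 3, 4]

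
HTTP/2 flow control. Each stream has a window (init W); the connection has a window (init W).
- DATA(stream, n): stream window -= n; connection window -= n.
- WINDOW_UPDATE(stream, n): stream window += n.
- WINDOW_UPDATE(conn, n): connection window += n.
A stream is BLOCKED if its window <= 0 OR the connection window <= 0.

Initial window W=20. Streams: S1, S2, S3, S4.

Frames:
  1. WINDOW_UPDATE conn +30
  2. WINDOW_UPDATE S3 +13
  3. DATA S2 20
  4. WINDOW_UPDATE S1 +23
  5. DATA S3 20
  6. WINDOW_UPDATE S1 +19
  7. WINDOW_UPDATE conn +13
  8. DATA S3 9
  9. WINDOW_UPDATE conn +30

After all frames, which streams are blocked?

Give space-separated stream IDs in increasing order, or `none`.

Answer: S2

Derivation:
Op 1: conn=50 S1=20 S2=20 S3=20 S4=20 blocked=[]
Op 2: conn=50 S1=20 S2=20 S3=33 S4=20 blocked=[]
Op 3: conn=30 S1=20 S2=0 S3=33 S4=20 blocked=[2]
Op 4: conn=30 S1=43 S2=0 S3=33 S4=20 blocked=[2]
Op 5: conn=10 S1=43 S2=0 S3=13 S4=20 blocked=[2]
Op 6: conn=10 S1=62 S2=0 S3=13 S4=20 blocked=[2]
Op 7: conn=23 S1=62 S2=0 S3=13 S4=20 blocked=[2]
Op 8: conn=14 S1=62 S2=0 S3=4 S4=20 blocked=[2]
Op 9: conn=44 S1=62 S2=0 S3=4 S4=20 blocked=[2]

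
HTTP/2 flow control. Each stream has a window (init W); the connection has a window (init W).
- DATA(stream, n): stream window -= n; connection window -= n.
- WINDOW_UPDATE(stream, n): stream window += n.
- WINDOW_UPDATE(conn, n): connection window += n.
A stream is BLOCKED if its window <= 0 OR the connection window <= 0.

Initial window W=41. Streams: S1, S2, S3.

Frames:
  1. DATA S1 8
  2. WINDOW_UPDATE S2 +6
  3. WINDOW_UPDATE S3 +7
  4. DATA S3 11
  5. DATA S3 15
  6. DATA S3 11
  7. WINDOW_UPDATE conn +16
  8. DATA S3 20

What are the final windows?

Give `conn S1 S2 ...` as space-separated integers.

Answer: -8 33 47 -9

Derivation:
Op 1: conn=33 S1=33 S2=41 S3=41 blocked=[]
Op 2: conn=33 S1=33 S2=47 S3=41 blocked=[]
Op 3: conn=33 S1=33 S2=47 S3=48 blocked=[]
Op 4: conn=22 S1=33 S2=47 S3=37 blocked=[]
Op 5: conn=7 S1=33 S2=47 S3=22 blocked=[]
Op 6: conn=-4 S1=33 S2=47 S3=11 blocked=[1, 2, 3]
Op 7: conn=12 S1=33 S2=47 S3=11 blocked=[]
Op 8: conn=-8 S1=33 S2=47 S3=-9 blocked=[1, 2, 3]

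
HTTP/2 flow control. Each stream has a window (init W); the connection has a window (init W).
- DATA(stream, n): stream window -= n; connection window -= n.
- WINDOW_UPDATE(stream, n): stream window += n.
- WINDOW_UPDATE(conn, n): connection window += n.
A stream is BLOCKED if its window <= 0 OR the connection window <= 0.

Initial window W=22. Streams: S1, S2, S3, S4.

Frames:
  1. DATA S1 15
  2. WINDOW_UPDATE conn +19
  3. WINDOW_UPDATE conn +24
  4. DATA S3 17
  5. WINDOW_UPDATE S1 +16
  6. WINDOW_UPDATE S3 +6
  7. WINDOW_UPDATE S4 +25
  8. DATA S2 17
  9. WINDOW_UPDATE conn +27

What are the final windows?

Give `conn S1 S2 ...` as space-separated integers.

Op 1: conn=7 S1=7 S2=22 S3=22 S4=22 blocked=[]
Op 2: conn=26 S1=7 S2=22 S3=22 S4=22 blocked=[]
Op 3: conn=50 S1=7 S2=22 S3=22 S4=22 blocked=[]
Op 4: conn=33 S1=7 S2=22 S3=5 S4=22 blocked=[]
Op 5: conn=33 S1=23 S2=22 S3=5 S4=22 blocked=[]
Op 6: conn=33 S1=23 S2=22 S3=11 S4=22 blocked=[]
Op 7: conn=33 S1=23 S2=22 S3=11 S4=47 blocked=[]
Op 8: conn=16 S1=23 S2=5 S3=11 S4=47 blocked=[]
Op 9: conn=43 S1=23 S2=5 S3=11 S4=47 blocked=[]

Answer: 43 23 5 11 47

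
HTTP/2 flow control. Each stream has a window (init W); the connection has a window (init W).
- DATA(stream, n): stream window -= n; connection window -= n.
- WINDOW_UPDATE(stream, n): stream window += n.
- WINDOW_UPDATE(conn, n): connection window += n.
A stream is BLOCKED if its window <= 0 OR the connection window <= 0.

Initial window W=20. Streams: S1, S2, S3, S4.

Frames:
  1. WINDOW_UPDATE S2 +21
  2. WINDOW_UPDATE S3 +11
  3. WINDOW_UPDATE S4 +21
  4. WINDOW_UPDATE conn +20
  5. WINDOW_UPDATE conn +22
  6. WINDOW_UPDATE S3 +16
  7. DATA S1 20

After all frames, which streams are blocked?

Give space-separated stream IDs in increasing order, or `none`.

Op 1: conn=20 S1=20 S2=41 S3=20 S4=20 blocked=[]
Op 2: conn=20 S1=20 S2=41 S3=31 S4=20 blocked=[]
Op 3: conn=20 S1=20 S2=41 S3=31 S4=41 blocked=[]
Op 4: conn=40 S1=20 S2=41 S3=31 S4=41 blocked=[]
Op 5: conn=62 S1=20 S2=41 S3=31 S4=41 blocked=[]
Op 6: conn=62 S1=20 S2=41 S3=47 S4=41 blocked=[]
Op 7: conn=42 S1=0 S2=41 S3=47 S4=41 blocked=[1]

Answer: S1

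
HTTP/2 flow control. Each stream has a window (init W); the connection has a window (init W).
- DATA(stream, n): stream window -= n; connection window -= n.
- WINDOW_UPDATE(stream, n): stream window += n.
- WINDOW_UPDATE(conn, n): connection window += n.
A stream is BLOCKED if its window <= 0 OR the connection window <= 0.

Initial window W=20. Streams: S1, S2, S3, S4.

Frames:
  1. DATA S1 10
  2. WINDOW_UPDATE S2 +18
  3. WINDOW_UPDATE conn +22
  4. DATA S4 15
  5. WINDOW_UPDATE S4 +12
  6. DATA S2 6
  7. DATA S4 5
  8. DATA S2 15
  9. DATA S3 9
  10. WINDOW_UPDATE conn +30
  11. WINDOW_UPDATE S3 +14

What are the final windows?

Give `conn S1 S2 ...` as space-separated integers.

Op 1: conn=10 S1=10 S2=20 S3=20 S4=20 blocked=[]
Op 2: conn=10 S1=10 S2=38 S3=20 S4=20 blocked=[]
Op 3: conn=32 S1=10 S2=38 S3=20 S4=20 blocked=[]
Op 4: conn=17 S1=10 S2=38 S3=20 S4=5 blocked=[]
Op 5: conn=17 S1=10 S2=38 S3=20 S4=17 blocked=[]
Op 6: conn=11 S1=10 S2=32 S3=20 S4=17 blocked=[]
Op 7: conn=6 S1=10 S2=32 S3=20 S4=12 blocked=[]
Op 8: conn=-9 S1=10 S2=17 S3=20 S4=12 blocked=[1, 2, 3, 4]
Op 9: conn=-18 S1=10 S2=17 S3=11 S4=12 blocked=[1, 2, 3, 4]
Op 10: conn=12 S1=10 S2=17 S3=11 S4=12 blocked=[]
Op 11: conn=12 S1=10 S2=17 S3=25 S4=12 blocked=[]

Answer: 12 10 17 25 12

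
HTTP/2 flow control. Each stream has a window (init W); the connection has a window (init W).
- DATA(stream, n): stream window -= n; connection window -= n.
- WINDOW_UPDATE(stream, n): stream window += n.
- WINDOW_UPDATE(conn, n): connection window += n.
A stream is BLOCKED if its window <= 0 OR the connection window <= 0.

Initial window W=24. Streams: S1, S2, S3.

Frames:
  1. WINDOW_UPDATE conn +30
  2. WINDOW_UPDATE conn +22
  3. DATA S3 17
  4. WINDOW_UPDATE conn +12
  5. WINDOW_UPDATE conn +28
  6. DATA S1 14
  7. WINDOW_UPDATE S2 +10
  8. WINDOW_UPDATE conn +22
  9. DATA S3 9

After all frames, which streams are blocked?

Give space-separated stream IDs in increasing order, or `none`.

Op 1: conn=54 S1=24 S2=24 S3=24 blocked=[]
Op 2: conn=76 S1=24 S2=24 S3=24 blocked=[]
Op 3: conn=59 S1=24 S2=24 S3=7 blocked=[]
Op 4: conn=71 S1=24 S2=24 S3=7 blocked=[]
Op 5: conn=99 S1=24 S2=24 S3=7 blocked=[]
Op 6: conn=85 S1=10 S2=24 S3=7 blocked=[]
Op 7: conn=85 S1=10 S2=34 S3=7 blocked=[]
Op 8: conn=107 S1=10 S2=34 S3=7 blocked=[]
Op 9: conn=98 S1=10 S2=34 S3=-2 blocked=[3]

Answer: S3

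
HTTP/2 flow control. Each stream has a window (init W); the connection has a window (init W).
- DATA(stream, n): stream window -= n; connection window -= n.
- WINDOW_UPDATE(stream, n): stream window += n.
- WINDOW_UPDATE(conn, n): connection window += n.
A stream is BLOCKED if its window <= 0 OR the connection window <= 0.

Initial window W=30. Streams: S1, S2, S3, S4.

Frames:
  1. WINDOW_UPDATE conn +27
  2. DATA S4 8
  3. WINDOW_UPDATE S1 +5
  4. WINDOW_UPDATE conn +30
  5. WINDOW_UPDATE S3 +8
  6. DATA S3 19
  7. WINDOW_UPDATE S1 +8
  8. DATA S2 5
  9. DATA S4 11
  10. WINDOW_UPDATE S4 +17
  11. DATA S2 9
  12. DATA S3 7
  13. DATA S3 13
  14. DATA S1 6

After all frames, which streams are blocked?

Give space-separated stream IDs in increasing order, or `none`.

Op 1: conn=57 S1=30 S2=30 S3=30 S4=30 blocked=[]
Op 2: conn=49 S1=30 S2=30 S3=30 S4=22 blocked=[]
Op 3: conn=49 S1=35 S2=30 S3=30 S4=22 blocked=[]
Op 4: conn=79 S1=35 S2=30 S3=30 S4=22 blocked=[]
Op 5: conn=79 S1=35 S2=30 S3=38 S4=22 blocked=[]
Op 6: conn=60 S1=35 S2=30 S3=19 S4=22 blocked=[]
Op 7: conn=60 S1=43 S2=30 S3=19 S4=22 blocked=[]
Op 8: conn=55 S1=43 S2=25 S3=19 S4=22 blocked=[]
Op 9: conn=44 S1=43 S2=25 S3=19 S4=11 blocked=[]
Op 10: conn=44 S1=43 S2=25 S3=19 S4=28 blocked=[]
Op 11: conn=35 S1=43 S2=16 S3=19 S4=28 blocked=[]
Op 12: conn=28 S1=43 S2=16 S3=12 S4=28 blocked=[]
Op 13: conn=15 S1=43 S2=16 S3=-1 S4=28 blocked=[3]
Op 14: conn=9 S1=37 S2=16 S3=-1 S4=28 blocked=[3]

Answer: S3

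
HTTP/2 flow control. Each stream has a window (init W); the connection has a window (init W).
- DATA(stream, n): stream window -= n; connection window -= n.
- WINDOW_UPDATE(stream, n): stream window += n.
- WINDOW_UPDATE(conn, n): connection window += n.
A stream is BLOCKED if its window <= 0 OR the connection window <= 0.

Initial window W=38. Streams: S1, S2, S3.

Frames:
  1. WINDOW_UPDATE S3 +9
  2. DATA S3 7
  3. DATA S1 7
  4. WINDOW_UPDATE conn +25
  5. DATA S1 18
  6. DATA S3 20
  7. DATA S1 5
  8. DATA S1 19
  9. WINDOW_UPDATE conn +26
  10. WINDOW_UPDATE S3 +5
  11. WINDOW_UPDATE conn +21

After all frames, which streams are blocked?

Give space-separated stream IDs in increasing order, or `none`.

Answer: S1

Derivation:
Op 1: conn=38 S1=38 S2=38 S3=47 blocked=[]
Op 2: conn=31 S1=38 S2=38 S3=40 blocked=[]
Op 3: conn=24 S1=31 S2=38 S3=40 blocked=[]
Op 4: conn=49 S1=31 S2=38 S3=40 blocked=[]
Op 5: conn=31 S1=13 S2=38 S3=40 blocked=[]
Op 6: conn=11 S1=13 S2=38 S3=20 blocked=[]
Op 7: conn=6 S1=8 S2=38 S3=20 blocked=[]
Op 8: conn=-13 S1=-11 S2=38 S3=20 blocked=[1, 2, 3]
Op 9: conn=13 S1=-11 S2=38 S3=20 blocked=[1]
Op 10: conn=13 S1=-11 S2=38 S3=25 blocked=[1]
Op 11: conn=34 S1=-11 S2=38 S3=25 blocked=[1]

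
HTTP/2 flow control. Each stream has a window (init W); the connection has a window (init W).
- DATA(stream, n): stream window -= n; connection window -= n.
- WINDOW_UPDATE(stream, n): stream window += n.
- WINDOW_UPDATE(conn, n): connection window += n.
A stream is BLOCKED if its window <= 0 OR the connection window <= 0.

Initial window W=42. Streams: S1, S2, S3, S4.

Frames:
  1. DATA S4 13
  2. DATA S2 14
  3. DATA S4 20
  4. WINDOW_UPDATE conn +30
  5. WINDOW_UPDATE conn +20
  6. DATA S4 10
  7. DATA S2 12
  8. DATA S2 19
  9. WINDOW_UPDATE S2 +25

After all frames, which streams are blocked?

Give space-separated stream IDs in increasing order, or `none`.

Op 1: conn=29 S1=42 S2=42 S3=42 S4=29 blocked=[]
Op 2: conn=15 S1=42 S2=28 S3=42 S4=29 blocked=[]
Op 3: conn=-5 S1=42 S2=28 S3=42 S4=9 blocked=[1, 2, 3, 4]
Op 4: conn=25 S1=42 S2=28 S3=42 S4=9 blocked=[]
Op 5: conn=45 S1=42 S2=28 S3=42 S4=9 blocked=[]
Op 6: conn=35 S1=42 S2=28 S3=42 S4=-1 blocked=[4]
Op 7: conn=23 S1=42 S2=16 S3=42 S4=-1 blocked=[4]
Op 8: conn=4 S1=42 S2=-3 S3=42 S4=-1 blocked=[2, 4]
Op 9: conn=4 S1=42 S2=22 S3=42 S4=-1 blocked=[4]

Answer: S4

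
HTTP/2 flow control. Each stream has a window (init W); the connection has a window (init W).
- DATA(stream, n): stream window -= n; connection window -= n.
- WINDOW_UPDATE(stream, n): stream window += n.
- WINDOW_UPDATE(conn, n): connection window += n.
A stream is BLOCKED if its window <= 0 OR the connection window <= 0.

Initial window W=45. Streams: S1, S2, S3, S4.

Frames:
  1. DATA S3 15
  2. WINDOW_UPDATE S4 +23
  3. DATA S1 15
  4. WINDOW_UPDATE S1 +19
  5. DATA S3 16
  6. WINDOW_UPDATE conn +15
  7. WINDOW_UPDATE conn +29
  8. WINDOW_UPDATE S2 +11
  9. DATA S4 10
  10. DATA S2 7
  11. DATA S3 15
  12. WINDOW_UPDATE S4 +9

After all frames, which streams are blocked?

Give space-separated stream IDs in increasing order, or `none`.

Op 1: conn=30 S1=45 S2=45 S3=30 S4=45 blocked=[]
Op 2: conn=30 S1=45 S2=45 S3=30 S4=68 blocked=[]
Op 3: conn=15 S1=30 S2=45 S3=30 S4=68 blocked=[]
Op 4: conn=15 S1=49 S2=45 S3=30 S4=68 blocked=[]
Op 5: conn=-1 S1=49 S2=45 S3=14 S4=68 blocked=[1, 2, 3, 4]
Op 6: conn=14 S1=49 S2=45 S3=14 S4=68 blocked=[]
Op 7: conn=43 S1=49 S2=45 S3=14 S4=68 blocked=[]
Op 8: conn=43 S1=49 S2=56 S3=14 S4=68 blocked=[]
Op 9: conn=33 S1=49 S2=56 S3=14 S4=58 blocked=[]
Op 10: conn=26 S1=49 S2=49 S3=14 S4=58 blocked=[]
Op 11: conn=11 S1=49 S2=49 S3=-1 S4=58 blocked=[3]
Op 12: conn=11 S1=49 S2=49 S3=-1 S4=67 blocked=[3]

Answer: S3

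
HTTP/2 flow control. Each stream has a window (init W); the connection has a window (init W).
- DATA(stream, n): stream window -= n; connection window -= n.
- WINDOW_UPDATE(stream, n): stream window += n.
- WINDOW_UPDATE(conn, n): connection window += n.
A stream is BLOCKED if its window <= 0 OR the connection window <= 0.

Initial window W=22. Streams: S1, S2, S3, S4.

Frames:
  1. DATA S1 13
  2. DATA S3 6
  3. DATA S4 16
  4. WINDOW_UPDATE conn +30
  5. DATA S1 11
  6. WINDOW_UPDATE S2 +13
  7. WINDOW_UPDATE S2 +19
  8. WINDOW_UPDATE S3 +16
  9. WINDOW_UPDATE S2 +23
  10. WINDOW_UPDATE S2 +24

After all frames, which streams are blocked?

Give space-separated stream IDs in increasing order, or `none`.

Op 1: conn=9 S1=9 S2=22 S3=22 S4=22 blocked=[]
Op 2: conn=3 S1=9 S2=22 S3=16 S4=22 blocked=[]
Op 3: conn=-13 S1=9 S2=22 S3=16 S4=6 blocked=[1, 2, 3, 4]
Op 4: conn=17 S1=9 S2=22 S3=16 S4=6 blocked=[]
Op 5: conn=6 S1=-2 S2=22 S3=16 S4=6 blocked=[1]
Op 6: conn=6 S1=-2 S2=35 S3=16 S4=6 blocked=[1]
Op 7: conn=6 S1=-2 S2=54 S3=16 S4=6 blocked=[1]
Op 8: conn=6 S1=-2 S2=54 S3=32 S4=6 blocked=[1]
Op 9: conn=6 S1=-2 S2=77 S3=32 S4=6 blocked=[1]
Op 10: conn=6 S1=-2 S2=101 S3=32 S4=6 blocked=[1]

Answer: S1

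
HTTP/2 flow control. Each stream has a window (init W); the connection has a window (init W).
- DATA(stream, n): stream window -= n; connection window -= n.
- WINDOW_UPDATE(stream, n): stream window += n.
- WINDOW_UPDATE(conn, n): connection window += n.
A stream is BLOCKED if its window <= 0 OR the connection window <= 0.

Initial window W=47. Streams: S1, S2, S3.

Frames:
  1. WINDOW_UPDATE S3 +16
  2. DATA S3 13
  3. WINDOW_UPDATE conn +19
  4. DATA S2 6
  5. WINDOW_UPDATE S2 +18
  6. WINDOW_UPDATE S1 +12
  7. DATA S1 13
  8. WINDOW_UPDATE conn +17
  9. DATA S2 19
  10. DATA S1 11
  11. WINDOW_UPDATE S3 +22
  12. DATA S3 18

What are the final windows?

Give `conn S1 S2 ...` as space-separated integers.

Answer: 3 35 40 54

Derivation:
Op 1: conn=47 S1=47 S2=47 S3=63 blocked=[]
Op 2: conn=34 S1=47 S2=47 S3=50 blocked=[]
Op 3: conn=53 S1=47 S2=47 S3=50 blocked=[]
Op 4: conn=47 S1=47 S2=41 S3=50 blocked=[]
Op 5: conn=47 S1=47 S2=59 S3=50 blocked=[]
Op 6: conn=47 S1=59 S2=59 S3=50 blocked=[]
Op 7: conn=34 S1=46 S2=59 S3=50 blocked=[]
Op 8: conn=51 S1=46 S2=59 S3=50 blocked=[]
Op 9: conn=32 S1=46 S2=40 S3=50 blocked=[]
Op 10: conn=21 S1=35 S2=40 S3=50 blocked=[]
Op 11: conn=21 S1=35 S2=40 S3=72 blocked=[]
Op 12: conn=3 S1=35 S2=40 S3=54 blocked=[]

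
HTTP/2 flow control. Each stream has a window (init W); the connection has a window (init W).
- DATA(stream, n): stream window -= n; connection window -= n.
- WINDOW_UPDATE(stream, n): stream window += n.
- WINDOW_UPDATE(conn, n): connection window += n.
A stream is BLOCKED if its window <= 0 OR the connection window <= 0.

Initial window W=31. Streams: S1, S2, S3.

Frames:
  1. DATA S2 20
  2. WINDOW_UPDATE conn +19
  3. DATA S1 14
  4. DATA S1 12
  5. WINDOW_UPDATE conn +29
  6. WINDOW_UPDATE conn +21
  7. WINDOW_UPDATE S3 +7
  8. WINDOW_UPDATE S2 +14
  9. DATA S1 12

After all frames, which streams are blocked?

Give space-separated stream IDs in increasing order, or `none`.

Answer: S1

Derivation:
Op 1: conn=11 S1=31 S2=11 S3=31 blocked=[]
Op 2: conn=30 S1=31 S2=11 S3=31 blocked=[]
Op 3: conn=16 S1=17 S2=11 S3=31 blocked=[]
Op 4: conn=4 S1=5 S2=11 S3=31 blocked=[]
Op 5: conn=33 S1=5 S2=11 S3=31 blocked=[]
Op 6: conn=54 S1=5 S2=11 S3=31 blocked=[]
Op 7: conn=54 S1=5 S2=11 S3=38 blocked=[]
Op 8: conn=54 S1=5 S2=25 S3=38 blocked=[]
Op 9: conn=42 S1=-7 S2=25 S3=38 blocked=[1]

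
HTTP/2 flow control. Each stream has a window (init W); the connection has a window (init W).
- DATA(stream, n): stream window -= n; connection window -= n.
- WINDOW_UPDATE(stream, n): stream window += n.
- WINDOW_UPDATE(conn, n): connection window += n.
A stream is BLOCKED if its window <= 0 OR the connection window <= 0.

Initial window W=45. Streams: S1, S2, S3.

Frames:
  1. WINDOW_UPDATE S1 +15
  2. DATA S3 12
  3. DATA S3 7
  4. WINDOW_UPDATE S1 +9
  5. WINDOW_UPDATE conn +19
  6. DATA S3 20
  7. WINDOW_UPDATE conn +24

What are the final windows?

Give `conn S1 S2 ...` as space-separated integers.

Op 1: conn=45 S1=60 S2=45 S3=45 blocked=[]
Op 2: conn=33 S1=60 S2=45 S3=33 blocked=[]
Op 3: conn=26 S1=60 S2=45 S3=26 blocked=[]
Op 4: conn=26 S1=69 S2=45 S3=26 blocked=[]
Op 5: conn=45 S1=69 S2=45 S3=26 blocked=[]
Op 6: conn=25 S1=69 S2=45 S3=6 blocked=[]
Op 7: conn=49 S1=69 S2=45 S3=6 blocked=[]

Answer: 49 69 45 6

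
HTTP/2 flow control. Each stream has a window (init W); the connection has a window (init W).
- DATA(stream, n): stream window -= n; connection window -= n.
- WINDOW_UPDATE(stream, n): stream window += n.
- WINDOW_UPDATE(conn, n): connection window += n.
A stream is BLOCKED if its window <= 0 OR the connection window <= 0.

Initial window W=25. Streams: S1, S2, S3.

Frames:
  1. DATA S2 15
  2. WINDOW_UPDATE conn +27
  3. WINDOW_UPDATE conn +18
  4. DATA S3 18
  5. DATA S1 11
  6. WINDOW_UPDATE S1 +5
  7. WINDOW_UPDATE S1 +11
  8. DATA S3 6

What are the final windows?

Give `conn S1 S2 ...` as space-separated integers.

Op 1: conn=10 S1=25 S2=10 S3=25 blocked=[]
Op 2: conn=37 S1=25 S2=10 S3=25 blocked=[]
Op 3: conn=55 S1=25 S2=10 S3=25 blocked=[]
Op 4: conn=37 S1=25 S2=10 S3=7 blocked=[]
Op 5: conn=26 S1=14 S2=10 S3=7 blocked=[]
Op 6: conn=26 S1=19 S2=10 S3=7 blocked=[]
Op 7: conn=26 S1=30 S2=10 S3=7 blocked=[]
Op 8: conn=20 S1=30 S2=10 S3=1 blocked=[]

Answer: 20 30 10 1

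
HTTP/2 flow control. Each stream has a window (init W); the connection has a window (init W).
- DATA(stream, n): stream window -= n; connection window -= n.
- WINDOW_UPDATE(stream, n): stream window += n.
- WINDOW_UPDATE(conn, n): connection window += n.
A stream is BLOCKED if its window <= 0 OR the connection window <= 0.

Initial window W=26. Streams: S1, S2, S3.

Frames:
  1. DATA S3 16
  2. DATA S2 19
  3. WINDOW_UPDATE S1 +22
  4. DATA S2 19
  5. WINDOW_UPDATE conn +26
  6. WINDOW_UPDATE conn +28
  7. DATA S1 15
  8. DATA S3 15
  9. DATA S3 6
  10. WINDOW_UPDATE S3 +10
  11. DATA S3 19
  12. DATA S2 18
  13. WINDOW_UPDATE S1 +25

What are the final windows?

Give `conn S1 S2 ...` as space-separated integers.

Op 1: conn=10 S1=26 S2=26 S3=10 blocked=[]
Op 2: conn=-9 S1=26 S2=7 S3=10 blocked=[1, 2, 3]
Op 3: conn=-9 S1=48 S2=7 S3=10 blocked=[1, 2, 3]
Op 4: conn=-28 S1=48 S2=-12 S3=10 blocked=[1, 2, 3]
Op 5: conn=-2 S1=48 S2=-12 S3=10 blocked=[1, 2, 3]
Op 6: conn=26 S1=48 S2=-12 S3=10 blocked=[2]
Op 7: conn=11 S1=33 S2=-12 S3=10 blocked=[2]
Op 8: conn=-4 S1=33 S2=-12 S3=-5 blocked=[1, 2, 3]
Op 9: conn=-10 S1=33 S2=-12 S3=-11 blocked=[1, 2, 3]
Op 10: conn=-10 S1=33 S2=-12 S3=-1 blocked=[1, 2, 3]
Op 11: conn=-29 S1=33 S2=-12 S3=-20 blocked=[1, 2, 3]
Op 12: conn=-47 S1=33 S2=-30 S3=-20 blocked=[1, 2, 3]
Op 13: conn=-47 S1=58 S2=-30 S3=-20 blocked=[1, 2, 3]

Answer: -47 58 -30 -20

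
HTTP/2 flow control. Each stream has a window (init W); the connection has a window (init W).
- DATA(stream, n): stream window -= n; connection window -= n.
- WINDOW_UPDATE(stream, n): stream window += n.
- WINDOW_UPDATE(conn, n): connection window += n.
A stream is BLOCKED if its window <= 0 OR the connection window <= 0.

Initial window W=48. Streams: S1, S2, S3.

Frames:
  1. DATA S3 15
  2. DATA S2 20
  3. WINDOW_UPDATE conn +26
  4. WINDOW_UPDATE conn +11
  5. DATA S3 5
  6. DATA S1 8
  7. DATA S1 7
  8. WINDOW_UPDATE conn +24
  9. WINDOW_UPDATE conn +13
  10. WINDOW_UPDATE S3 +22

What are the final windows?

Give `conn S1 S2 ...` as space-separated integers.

Answer: 67 33 28 50

Derivation:
Op 1: conn=33 S1=48 S2=48 S3=33 blocked=[]
Op 2: conn=13 S1=48 S2=28 S3=33 blocked=[]
Op 3: conn=39 S1=48 S2=28 S3=33 blocked=[]
Op 4: conn=50 S1=48 S2=28 S3=33 blocked=[]
Op 5: conn=45 S1=48 S2=28 S3=28 blocked=[]
Op 6: conn=37 S1=40 S2=28 S3=28 blocked=[]
Op 7: conn=30 S1=33 S2=28 S3=28 blocked=[]
Op 8: conn=54 S1=33 S2=28 S3=28 blocked=[]
Op 9: conn=67 S1=33 S2=28 S3=28 blocked=[]
Op 10: conn=67 S1=33 S2=28 S3=50 blocked=[]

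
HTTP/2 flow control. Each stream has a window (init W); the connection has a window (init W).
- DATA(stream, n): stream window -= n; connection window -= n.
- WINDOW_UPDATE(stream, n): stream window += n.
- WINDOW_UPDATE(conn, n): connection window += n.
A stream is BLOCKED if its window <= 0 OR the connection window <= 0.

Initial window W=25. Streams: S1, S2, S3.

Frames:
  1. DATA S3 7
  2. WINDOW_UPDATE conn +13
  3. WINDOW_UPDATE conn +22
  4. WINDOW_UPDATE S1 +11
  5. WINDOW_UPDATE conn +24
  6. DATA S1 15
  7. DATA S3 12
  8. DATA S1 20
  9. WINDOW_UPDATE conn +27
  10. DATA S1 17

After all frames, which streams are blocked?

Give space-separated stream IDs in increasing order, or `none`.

Answer: S1

Derivation:
Op 1: conn=18 S1=25 S2=25 S3=18 blocked=[]
Op 2: conn=31 S1=25 S2=25 S3=18 blocked=[]
Op 3: conn=53 S1=25 S2=25 S3=18 blocked=[]
Op 4: conn=53 S1=36 S2=25 S3=18 blocked=[]
Op 5: conn=77 S1=36 S2=25 S3=18 blocked=[]
Op 6: conn=62 S1=21 S2=25 S3=18 blocked=[]
Op 7: conn=50 S1=21 S2=25 S3=6 blocked=[]
Op 8: conn=30 S1=1 S2=25 S3=6 blocked=[]
Op 9: conn=57 S1=1 S2=25 S3=6 blocked=[]
Op 10: conn=40 S1=-16 S2=25 S3=6 blocked=[1]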